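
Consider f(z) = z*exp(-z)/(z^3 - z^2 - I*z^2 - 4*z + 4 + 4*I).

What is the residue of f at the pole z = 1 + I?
(-1/10 - 3*I/10)*exp(-1 - I)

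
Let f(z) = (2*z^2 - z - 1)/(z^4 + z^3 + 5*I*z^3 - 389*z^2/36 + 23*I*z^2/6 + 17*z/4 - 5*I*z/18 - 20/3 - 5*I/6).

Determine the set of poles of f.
The singularities of f are the zeros of the denominator. Factoring,
  z^4 + z^3 + 5*I*z^3 - 389*z^2/36 + 23*I*z^2/6 + 17*z/4 - 5*I*z/18 - 20/3 - 5*I/6 = (z + 3 + 2*I)*(z - 3/2 + 3*I)*(z - 2*I/3)*(z - 1/2 + 2*I/3)
so the candidates are z = -3 - 2*I, z = 3/2 - 3*I, z = 2*I/3, z = 1/2 - 2*I/3.

Check the numerator P(z) = 2*z^2 - z - 1 at each one:
  P(-3 - 2*I) = 12 + 26*I ≠ 0, so z = -3 - 2*I is a (simple) pole.
  P(3/2 - 3*I) = -16 - 15*I ≠ 0, so z = 3/2 - 3*I is a (simple) pole.
  P(2*I/3) = -17/9 - 2*I/3 ≠ 0, so z = 2*I/3 is a (simple) pole.
  P(1/2 - 2*I/3) = -17/9 - 2*I/3 ≠ 0, so z = 1/2 - 2*I/3 is a (simple) pole.

Poles of f: {-3 - 2*I, 2*I/3, 1/2 - 2*I/3, 3/2 - 3*I}

Final answer: {-3 - 2*I, 2*I/3, 1/2 - 2*I/3, 3/2 - 3*I}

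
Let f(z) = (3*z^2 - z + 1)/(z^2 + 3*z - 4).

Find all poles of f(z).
The singularities of f are the zeros of the denominator. Factoring,
  z^2 + 3*z - 4 = (z - 1)*(z + 4)
so the candidates are z = 1, z = -4.

Check the numerator P(z) = 3*z^2 - z + 1 at each one:
  P(1) = 3 ≠ 0, so z = 1 is a (simple) pole.
  P(-4) = 53 ≠ 0, so z = -4 is a (simple) pole.

Poles of f: {-4, 1}

Final answer: {-4, 1}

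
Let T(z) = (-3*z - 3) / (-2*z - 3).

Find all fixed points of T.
{-sqrt(6)/2, sqrt(6)/2}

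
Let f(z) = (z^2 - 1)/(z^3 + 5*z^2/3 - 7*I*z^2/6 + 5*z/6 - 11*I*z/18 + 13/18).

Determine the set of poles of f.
The singularities of f are the zeros of the denominator. Factoring,
  z^3 + 5*z^2/3 - 7*I*z^2/6 + 5*z/6 - 11*I*z/18 + 13/18 = (z + 2/3 - I)*(z + I/2)*(z + 1 - 2*I/3)
so the candidates are z = -2/3 + I, z = -I/2, z = -1 + 2*I/3.

Check the numerator P(z) = z^2 - 1 at each one:
  P(-2/3 + I) = -14/9 - 4*I/3 ≠ 0, so z = -2/3 + I is a (simple) pole.
  P(-I/2) = -5/4 ≠ 0, so z = -I/2 is a (simple) pole.
  P(-1 + 2*I/3) = -4/9 - 4*I/3 ≠ 0, so z = -1 + 2*I/3 is a (simple) pole.

Poles of f: {-1 + 2*I/3, -2/3 + I, -I/2}

Final answer: {-1 + 2*I/3, -2/3 + I, -I/2}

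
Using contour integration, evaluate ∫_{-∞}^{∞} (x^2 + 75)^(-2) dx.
Let f(z) = (z^2 + 75)^(-2). The denominator has no real zeros and deg Q - deg P = 4 ≥ 2, so the integral of f over the upper semicircle |z| = R tends to 0 as R → ∞. Closing the contour in the upper half-plane,
  ∫_{-∞}^{∞} f(x) dx = 2πi · Σ Res(f, z_k)  over the poles with Im z_k > 0.

Zeros of the denominator: z^2 + 75 = 0 gives z = ±5*sqrt(3)*I.
Upper half-plane: z = 5*sqrt(3)*I (a pole of order 2).

Write f(z) = g(z)/(z - 5*sqrt(3)*I)^2 with g(z) = (z + 5*sqrt(3)*I)^(-2). For a double pole, Res(f, z₀) = g'(z₀):
  g'(z) = -2/(z + 5*sqrt(3)*I)^3
  Res(f, 5*sqrt(3)*I) = g'(5*sqrt(3)*I) = -sqrt(3)*I/4500

∫_{-∞}^{∞} f(x) dx = 2πi · (-sqrt(3)*I/4500) = sqrt(3)*pi/2250

Final answer: sqrt(3)*pi/2250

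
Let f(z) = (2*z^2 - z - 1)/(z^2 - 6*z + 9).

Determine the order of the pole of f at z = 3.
Factor the denominator:
  z^2 - 6*z + 9 = (z - 3)^2

The numerator P(z) = 2*z^2 - z - 1 has P(3) = 14 ≠ 0, so no factor of (z - 3) cancels.
Near z = 3 we can therefore write f(z) = g(z)/(z - 3)^2 with g analytic at 3 and g(3) ≠ 0 (g is just the numerator).

Hence z = 3 is a pole of order 2.

Final answer: 2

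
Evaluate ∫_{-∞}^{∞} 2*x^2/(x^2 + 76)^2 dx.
Let f(z) = 2*z^2/(z^2 + 76)^2. The denominator has no real zeros and deg Q - deg P = 2 ≥ 2, so the integral of f over the upper semicircle |z| = R tends to 0 as R → ∞. Closing the contour in the upper half-plane,
  ∫_{-∞}^{∞} f(x) dx = 2πi · Σ Res(f, z_k)  over the poles with Im z_k > 0.

Zeros of the denominator: z^2 + 76 = 0 gives z = ±2*sqrt(19)*I.
Upper half-plane: z = 2*sqrt(19)*I (a pole of order 2).

Write f(z) = g(z)/(z - 2*sqrt(19)*I)^2 with g(z) = 2*z^2/(z + 2*sqrt(19)*I)^2. For a double pole, Res(f, z₀) = g'(z₀):
  g'(z) = 8*sqrt(19)*I*z/(z + 2*sqrt(19)*I)^3
  Res(f, 2*sqrt(19)*I) = g'(2*sqrt(19)*I) = -sqrt(19)*I/76

∫_{-∞}^{∞} f(x) dx = 2πi · (-sqrt(19)*I/76) = sqrt(19)*pi/38

Final answer: sqrt(19)*pi/38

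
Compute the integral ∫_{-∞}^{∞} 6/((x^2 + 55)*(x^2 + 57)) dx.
pi*(-55*sqrt(57) + 57*sqrt(55))/1045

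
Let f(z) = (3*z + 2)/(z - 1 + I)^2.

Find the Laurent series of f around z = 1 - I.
(5 - 3*I)/(z - 1 + I)^2 + 3/(z - 1 + I)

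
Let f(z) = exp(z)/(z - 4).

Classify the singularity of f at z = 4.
Write f(z) = g(z)/(z - 4) with g(z) = exp(z).
g is entire and g(4) = exp(4) ≠ 0, so no factor of (z - 4) cancels: the Laurent expansion of f about z = 4 starts at the power -1, i.e. lim_{z→z₀} (z - z₀) f(z) = exp(4) is finite and nonzero.
So z = 4 is a pole of order 1.

Final answer: pole of order 1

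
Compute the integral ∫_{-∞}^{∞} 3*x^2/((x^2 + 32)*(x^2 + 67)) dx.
Let f(z) = 3*z^2/((z^2 + 32)*(z^2 + 67)). The denominator has no real zeros and deg Q - deg P = 2 ≥ 2, so the integral of f over the upper semicircle |z| = R tends to 0 as R → ∞. Closing the contour in the upper half-plane,
  ∫_{-∞}^{∞} f(x) dx = 2πi · Σ Res(f, z_k)  over the poles with Im z_k > 0.

Zeros of the denominator: z^2 + 67 = 0 gives z = ±sqrt(67)*I; z^2 + 32 = 0 gives z = ±4*sqrt(2)*I.
Upper half-plane: z = 4*sqrt(2)*I, z = sqrt(67)*I (simple).

Each pole is a simple zero of Q(z) = z^4 + 99*z^2 + 2144, so Res(f, z₀) = P(z₀)/Q'(z₀) with P(z) = 3*z^2, Q'(z) = 4*z^3 + 198*z:
  Res(f, 4*sqrt(2)*I) = (-96)/(280*sqrt(2)*I) = 6*sqrt(2)*I/35
  Res(f, sqrt(67)*I) = (-201)/(-70*sqrt(67)*I) = -3*sqrt(67)*I/70

Sum of residues: 3*I*(-sqrt(67) + 4*sqrt(2))/70
∫_{-∞}^{∞} f(x) dx = 2πi · (3*I*(-sqrt(67) + 4*sqrt(2))/70) = 3*pi*(-4*sqrt(2) + sqrt(67))/35

Final answer: 3*pi*(-4*sqrt(2) + sqrt(67))/35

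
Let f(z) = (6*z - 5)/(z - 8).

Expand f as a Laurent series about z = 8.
43/(z - 8) + 6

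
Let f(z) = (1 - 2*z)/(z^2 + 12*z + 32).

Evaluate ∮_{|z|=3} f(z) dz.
By the residue theorem, ∮_C f(z) dz = 2πi · (sum of the residues of f at the poles inside |z| = 3).

The denominator factors as (z + 4)*(z + 8), so the singularities of f are simple poles at z = -4, z = -8.
  |-4|² = 16 > 9 = 3², so this pole is outside the contour.
  |-8|² = 64 > 9 = 3², so this pole is outside the contour.

No pole lies inside the contour, so f is analytic on and inside C and the integral is 0 (Cauchy's theorem).

Final answer: 0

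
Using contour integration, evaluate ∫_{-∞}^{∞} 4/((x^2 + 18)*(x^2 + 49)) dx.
Let f(z) = 4/((z^2 + 18)*(z^2 + 49)). The denominator has no real zeros and deg Q - deg P = 4 ≥ 2, so the integral of f over the upper semicircle |z| = R tends to 0 as R → ∞. Closing the contour in the upper half-plane,
  ∫_{-∞}^{∞} f(x) dx = 2πi · Σ Res(f, z_k)  over the poles with Im z_k > 0.

Zeros of the denominator: z^2 + 49 = 0 gives z = ±7*I; z^2 + 18 = 0 gives z = ±3*sqrt(2)*I.
Upper half-plane: z = 7*I, z = 3*sqrt(2)*I (simple).

Each pole is a simple zero of Q(z) = z^4 + 67*z^2 + 882, so Res(f, z₀) = P(z₀)/Q'(z₀) with P(z) = 4, Q'(z) = 4*z^3 + 134*z:
  Res(f, 7*I) = (4)/(-434*I) = 2*I/217
  Res(f, 3*sqrt(2)*I) = (4)/(186*sqrt(2)*I) = -sqrt(2)*I/93

Sum of residues: I*(6 - 7*sqrt(2))/651
∫_{-∞}^{∞} f(x) dx = 2πi · (I*(6 - 7*sqrt(2))/651) = 2*pi*(-6 + 7*sqrt(2))/651

Final answer: 2*pi*(-6 + 7*sqrt(2))/651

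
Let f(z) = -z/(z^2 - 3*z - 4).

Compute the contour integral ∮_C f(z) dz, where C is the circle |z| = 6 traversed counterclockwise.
By the residue theorem, ∮_C f(z) dz = 2πi · (sum of the residues of f at the poles inside |z| = 6).

The denominator factors as (z - 4)*(z + 1), so the singularities of f are simple poles at z = 4, z = -1.
  |4|² = 16 < 36 = 6², so this pole is inside the contour.
  |-1|² = 1 < 36 = 6², so this pole is inside the contour.

With P(z) = -z and Q(z) = z^2 - 3*z - 4, each pole is simple, so Res(f, z₀) = P(z₀)/Q'(z₀) with Q'(z) = 2*z - 3.
  Res(f, 4) = P(4)/Q'(4) = (-4)/(5) = -4/5
  Res(f, -1) = P(-1)/Q'(-1) = (1)/(-5) = -1/5

Sum of residues inside C: -1
∮_C f(z) dz = 2πi · (-1) = -2*I*pi

Final answer: -2*I*pi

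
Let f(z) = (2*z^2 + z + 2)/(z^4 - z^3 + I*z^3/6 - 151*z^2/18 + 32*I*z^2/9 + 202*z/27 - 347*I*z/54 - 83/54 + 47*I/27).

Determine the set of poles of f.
The singularities of f are the zeros of the denominator. Factoring,
  z^4 - z^3 + I*z^3/6 - 151*z^2/18 + 32*I*z^2/9 + 202*z/27 - 347*I*z/54 - 83/54 + 47*I/27 = (z - 3 + I/2)*(z + 3 - 2*I/3)*(z - 1/3)*(z - 2/3 + I/3)
so the candidates are z = 3 - I/2, z = -3 + 2*I/3, z = 1/3, z = 2/3 - I/3.

Check the numerator P(z) = 2*z^2 + z + 2 at each one:
  P(3 - I/2) = 45/2 - 13*I/2 ≠ 0, so z = 3 - I/2 is a (simple) pole.
  P(-3 + 2*I/3) = 145/9 - 22*I/3 ≠ 0, so z = -3 + 2*I/3 is a (simple) pole.
  P(1/3) = 23/9 ≠ 0, so z = 1/3 is a (simple) pole.
  P(2/3 - I/3) = 10/3 - 11*I/9 ≠ 0, so z = 2/3 - I/3 is a (simple) pole.

Poles of f: {-3 + 2*I/3, 1/3, 2/3 - I/3, 3 - I/2}

Final answer: {-3 + 2*I/3, 1/3, 2/3 - I/3, 3 - I/2}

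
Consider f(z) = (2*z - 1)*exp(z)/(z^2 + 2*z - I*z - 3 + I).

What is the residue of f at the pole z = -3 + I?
Write f(z) = P(z)/Q(z) with P(z) = (2*z - 1)*exp(z) and Q(z) = z^2 + 2*z - I*z - 3 + I.
The denominator factors as Q(z) = (z + 3 - I)*(z - 1), so z = -3 + I is a simple zero of Q and P is analytic there; z = -3 + I is therefore a simple pole and
  Res(f, z₀) = P(z₀)/Q'(z₀).

Q'(z) = 2*z + 2 - I, so Q'(-3 + I) = -4 + I.
P(-3 + I) = (-7 + 2*I)*exp(-3 + I).

Res(f, -3 + I) = ((-7 + 2*I)*exp(-3 + I))/(-4 + I) = (30/17 - I/17)*exp(-3 + I)

Final answer: (30/17 - I/17)*exp(-3 + I)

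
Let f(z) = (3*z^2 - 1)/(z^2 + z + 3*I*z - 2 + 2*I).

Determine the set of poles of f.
The singularities of f are the zeros of the denominator. Factoring,
  z^2 + z + 3*I*z - 2 + 2*I = (z + 2*I)*(z + 1 + I)
so the candidates are z = -2*I, z = -1 - I.

Check the numerator P(z) = 3*z^2 - 1 at each one:
  P(-2*I) = -13 ≠ 0, so z = -2*I is a (simple) pole.
  P(-1 - I) = -1 + 6*I ≠ 0, so z = -1 - I is a (simple) pole.

Poles of f: {-1 - I, -2*I}

Final answer: {-1 - I, -2*I}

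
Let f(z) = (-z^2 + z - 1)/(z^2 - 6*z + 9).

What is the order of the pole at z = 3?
2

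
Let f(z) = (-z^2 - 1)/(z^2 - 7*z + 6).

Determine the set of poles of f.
{1, 6}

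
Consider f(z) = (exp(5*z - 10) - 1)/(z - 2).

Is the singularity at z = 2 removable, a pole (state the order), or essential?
Let u = z - 2. The exponent is 5*z - 10 = 5u, so
  f = (e^(5u) - 1)/u = ((5u) + (5u)^2/2 + (5u)^3/6 + ...)/u = 5 + (25/2)*u + (125/6)*u^2 + ...
The Laurent expansion about u = 0 has no negative powers; equivalently lim_{z→2} f(z) = 5 exists and is finite.
So the singularity is removable.

Final answer: removable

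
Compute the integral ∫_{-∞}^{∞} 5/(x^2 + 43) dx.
Let f(z) = 5/(z^2 + 43). The denominator has no real zeros and deg Q - deg P = 2 ≥ 2, so the integral of f over the upper semicircle |z| = R tends to 0 as R → ∞. Closing the contour in the upper half-plane,
  ∫_{-∞}^{∞} f(x) dx = 2πi · Σ Res(f, z_k)  over the poles with Im z_k > 0.

Zeros of the denominator: z^2 + 43 = 0 gives z = ±sqrt(43)*I.
Upper half-plane: z = sqrt(43)*I (simple).

Each pole is a simple zero of Q(z) = z^2 + 43, so Res(f, z₀) = P(z₀)/Q'(z₀) with P(z) = 5, Q'(z) = 2*z:
  Res(f, sqrt(43)*I) = (5)/(2*sqrt(43)*I) = -5*sqrt(43)*I/86

∫_{-∞}^{∞} f(x) dx = 2πi · (-5*sqrt(43)*I/86) = 5*sqrt(43)*pi/43

Final answer: 5*sqrt(43)*pi/43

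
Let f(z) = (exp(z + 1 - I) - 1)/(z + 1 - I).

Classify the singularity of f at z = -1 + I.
removable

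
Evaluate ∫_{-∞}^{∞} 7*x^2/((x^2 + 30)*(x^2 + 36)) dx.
Let f(z) = 7*z^2/((z^2 + 30)*(z^2 + 36)). The denominator has no real zeros and deg Q - deg P = 2 ≥ 2, so the integral of f over the upper semicircle |z| = R tends to 0 as R → ∞. Closing the contour in the upper half-plane,
  ∫_{-∞}^{∞} f(x) dx = 2πi · Σ Res(f, z_k)  over the poles with Im z_k > 0.

Zeros of the denominator: z^2 + 36 = 0 gives z = ±6*I; z^2 + 30 = 0 gives z = ±sqrt(30)*I.
Upper half-plane: z = 6*I, z = sqrt(30)*I (simple).

Each pole is a simple zero of Q(z) = z^4 + 66*z^2 + 1080, so Res(f, z₀) = P(z₀)/Q'(z₀) with P(z) = 7*z^2, Q'(z) = 4*z^3 + 132*z:
  Res(f, 6*I) = (-252)/(-72*I) = -7*I/2
  Res(f, sqrt(30)*I) = (-210)/(12*sqrt(30)*I) = 7*sqrt(30)*I/12

Sum of residues: 7*I*(-6 + sqrt(30))/12
∫_{-∞}^{∞} f(x) dx = 2πi · (7*I*(-6 + sqrt(30))/12) = 7*pi*(6 - sqrt(30))/6

Final answer: 7*pi*(6 - sqrt(30))/6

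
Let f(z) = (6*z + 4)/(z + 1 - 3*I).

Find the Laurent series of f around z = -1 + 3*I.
Put w = z - (-1 + 3*I), i.e. z = w - 1 + 3*I. The denominator is w, so it suffices to rewrite the numerator in powers of w.

P(z) = 6*z + 4
P(w - 1 + 3*I) = -2 + 18*I + 6*w

Dividing each term by w:
  f = (-2 + 18*I)/w + 6

Substituting back w = z + 1 - 3*I:
  f(z) = (-2 + 18*I)/(z + 1 - 3*I) + 6

The series is finite because the numerator is a polynomial; the negative powers form the principal part, and the coefficient of 1/(z + 1 - 3*I) gives Res(f, -1 + 3*I) = -2 + 18*I.

Final answer: (-2 + 18*I)/(z + 1 - 3*I) + 6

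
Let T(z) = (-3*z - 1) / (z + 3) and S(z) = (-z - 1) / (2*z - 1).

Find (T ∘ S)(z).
(z + 4)/(5*z - 4)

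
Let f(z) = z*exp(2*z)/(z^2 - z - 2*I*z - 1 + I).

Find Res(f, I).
-I*exp(2*I)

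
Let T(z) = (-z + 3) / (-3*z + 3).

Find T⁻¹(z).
Set w = T(z) = (-z + 3) / (-3*z + 3) and solve for z:
  w*(-3*z + 3) = -z + 3
  3*w + z*(1 - 3*w) - 3 = 0
  z*(1 - 3*w) = 3 - 3*w
  z = (3*w - 3)/(3*w - 1)
Renaming the variable, T⁻¹(z) = (3*z - 3)/(3*z - 1).
(Check: ad - bc = 6 ≠ 0, so T is invertible.)

Final answer: (3*z - 3)/(3*z - 1)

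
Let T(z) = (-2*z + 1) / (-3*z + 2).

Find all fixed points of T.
T(z) = z means -2*z + 1 = z*(-3*z + 2), i.e.
  -3*z^2 + 4*z - 1 = 0.
Discriminant: (4)^2 - 4*(-3)*(-1) = 4, so the roots are real.
  z = (-4 ± sqrt(4))/(2*(-3))
Fixed points: {1/3, 1}

Final answer: {1/3, 1}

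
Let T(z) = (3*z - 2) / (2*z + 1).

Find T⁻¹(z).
(-z - 2)/(2*z - 3)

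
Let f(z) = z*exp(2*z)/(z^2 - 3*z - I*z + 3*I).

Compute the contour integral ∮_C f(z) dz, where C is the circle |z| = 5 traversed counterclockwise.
pi*(3/5 + I/5)*exp(2*I) + pi*(-3/5 + 9*I/5)*exp(6)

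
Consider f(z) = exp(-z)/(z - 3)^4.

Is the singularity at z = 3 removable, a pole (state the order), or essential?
Write f(z) = g(z)/(z - 3)^4 with g(z) = exp(-z).
g is entire and g(3) = exp(-3) ≠ 0, so no factor of (z - 3) cancels: the Laurent expansion of f about z = 3 starts at the power -4, i.e. lim_{z→z₀} (z - z₀)^4 f(z) = exp(-3) is finite and nonzero.
So z = 3 is a pole of order 4.

Final answer: pole of order 4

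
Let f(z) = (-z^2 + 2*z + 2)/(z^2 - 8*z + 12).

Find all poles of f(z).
The singularities of f are the zeros of the denominator. Factoring,
  z^2 - 8*z + 12 = (z - 2)*(z - 6)
so the candidates are z = 2, z = 6.

Check the numerator P(z) = -z^2 + 2*z + 2 at each one:
  P(2) = 2 ≠ 0, so z = 2 is a (simple) pole.
  P(6) = -22 ≠ 0, so z = 6 is a (simple) pole.

Poles of f: {2, 6}

Final answer: {2, 6}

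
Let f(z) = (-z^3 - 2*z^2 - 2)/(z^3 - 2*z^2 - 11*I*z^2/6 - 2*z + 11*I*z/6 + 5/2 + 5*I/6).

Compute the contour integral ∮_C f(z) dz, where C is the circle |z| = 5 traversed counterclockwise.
By the residue theorem, ∮_C f(z) dz = 2πi · (sum of the residues of f at the poles inside |z| = 5).

The denominator factors as (z - 2 - I)*(z + 1 - I/2)*(z - 1 - I/3), so the singularities of f are simple poles at z = 2 + I, z = -1 + I/2, z = 1 + I/3.
  |2 + I|² = 5 < 25 = 5², so this pole is inside the contour.
  |-1 + I/2|² = 5/4 < 25 = 5², so this pole is inside the contour.
  |1 + I/3|² = 10/9 < 25 = 5², so this pole is inside the contour.

With P(z) = -z^3 - 2*z^2 - 2 and Q(z) = z^3 - 2*z^2 - 11*I*z^2/6 - 2*z + 11*I*z/6 + 5/2 + 5*I/6, each pole is simple, so Res(f, z₀) = P(z₀)/Q'(z₀) with Q'(z) = 3*z^2 - 4*z - 11*I*z/3 - 2 + 11*I/6.
  Res(f, 2 + I) = P(2 + I)/Q'(2 + I) = (-10 - 19*I)/(8/3 + 5*I/2) = -2670/481 - 924*I/481
  Res(f, -1 + I/2) = P(-1 + I/2)/Q'(-1 + I/2) = (-13/4 + 5*I/8)/(73/12 + I/2) = -2802/5365 + 1563*I/10730
  Res(f, 1 + I/3) = P(1 + I/3)/Q'(1 + I/3) = (-40/9 - 62*I/27)/(-19/9 - 7*I/6) = 3908/1885 - 328*I/5655

Sum of residues inside C: -4 - 11*I/6
∮_C f(z) dz = 2πi · (-4 - 11*I/6) = pi*(11/3 - 8*I)

Final answer: pi*(11/3 - 8*I)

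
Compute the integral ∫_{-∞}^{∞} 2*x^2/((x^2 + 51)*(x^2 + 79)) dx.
pi*(-sqrt(51) + sqrt(79))/14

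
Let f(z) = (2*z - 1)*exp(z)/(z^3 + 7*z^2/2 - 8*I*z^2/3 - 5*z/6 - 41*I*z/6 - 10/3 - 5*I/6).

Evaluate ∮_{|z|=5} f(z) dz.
By the residue theorem, ∮_C f(z) dz = 2πi · (sum of the residues of f at the poles inside |z| = 5).

The denominator factors as (z + 1/2 - I)*(z - I)*(z + 3 - 2*I/3), so the singularities of f are simple poles at z = -1/2 + I, z = I, z = -3 + 2*I/3.
  |-1/2 + I|² = 5/4 < 25 = 5², so this pole is inside the contour.
  |I|² = 1 < 25 = 5², so this pole is inside the contour.
  |-3 + 2*I/3|² = 85/9 < 25 = 5², so this pole is inside the contour.

With P(z) = (2*z - 1)*exp(z) and Q(z) = z^3 + 7*z^2/2 - 8*I*z^2/3 - 5*z/6 - 41*I*z/6 - 10/3 - 5*I/6, each pole is simple, so Res(f, z₀) = P(z₀)/Q'(z₀) with Q'(z) = 3*z^2 + 7*z - 16*I*z/3 - 5/6 - 41*I/6.
  Res(f, -1/2 + I) = P(-1/2 + I)/Q'(-1/2 + I) = ((-2 + 2*I)*exp(-1/2 + I))/(-5/4 - I/6) = (312/229 - 408*I/229)*exp(-1/2 + I)
  Res(f, I) = P(I)/Q'(I) = ((-1 + 2*I)*exp(I))/(3/2 + I/6) = (-21/41 + 57*I/41)*exp(I)
  Res(f, -3 + 2*I/3) = P(-3 + 2*I/3)/Q'(-3 + 2*I/3) = ((-7 + 4*I/3)*exp(-3 + 2*I/3))/(133/18 + 11*I/6) = (-7983/9389 + 3675*I/9389)*exp(-3 + 2*I/3)

Sum of residues inside C: (-7983/9389 + 3675*I/9389)*exp(-3 + 2*I/3) + (312/229 - 408*I/229)*exp(-1/2 + I) + (-21/41 + 57*I/41)*exp(I)
∮_C f(z) dz = 2πi · ((-7983/9389 + 3675*I/9389)*exp(-3 + 2*I/3) + (312/229 - 408*I/229)*exp(-1/2 + I) + (-21/41 + 57*I/41)*exp(I)) = pi*(-114/41 - 42*I/41)*exp(I) + pi*(-7350/9389 - 15966*I/9389)*exp(-3 + 2*I/3) + pi*(816/229 + 624*I/229)*exp(-1/2 + I)

Final answer: pi*(-114/41 - 42*I/41)*exp(I) + pi*(-7350/9389 - 15966*I/9389)*exp(-3 + 2*I/3) + pi*(816/229 + 624*I/229)*exp(-1/2 + I)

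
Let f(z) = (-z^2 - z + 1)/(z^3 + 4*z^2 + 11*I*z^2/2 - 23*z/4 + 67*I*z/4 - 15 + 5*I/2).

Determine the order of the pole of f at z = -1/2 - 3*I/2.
1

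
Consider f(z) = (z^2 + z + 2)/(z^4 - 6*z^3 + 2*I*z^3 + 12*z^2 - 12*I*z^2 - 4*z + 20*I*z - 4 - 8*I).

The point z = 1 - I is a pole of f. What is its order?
Factor the denominator:
  z^4 - 6*z^3 + 2*I*z^3 + 12*z^2 - 12*I*z^2 - 4*z + 20*I*z - 4 - 8*I = (z - 1 + I)^3*(z - 3 - I)

The numerator P(z) = z^2 + z + 2 has P(1 - I) = 3 - 3*I ≠ 0, so no factor of (z - 1 + I) cancels.
Near z = 1 - I we can therefore write f(z) = g(z)/(z - 1 + I)^3 with g analytic at 1 - I and g(1 - I) ≠ 0 (g is the numerator divided by the remaining denominator factors).

Hence z = 1 - I is a pole of order 3.

Final answer: 3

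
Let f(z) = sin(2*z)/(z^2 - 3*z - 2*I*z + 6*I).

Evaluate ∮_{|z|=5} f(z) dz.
By the residue theorem, ∮_C f(z) dz = 2πi · (sum of the residues of f at the poles inside |z| = 5).

The denominator factors as (z - 2*I)*(z - 3), so the singularities of f are simple poles at z = 2*I, z = 3.
  |2*I|² = 4 < 25 = 5², so this pole is inside the contour.
  |3|² = 9 < 25 = 5², so this pole is inside the contour.

With P(z) = sin(2*z) and Q(z) = z^2 - 3*z - 2*I*z + 6*I, each pole is simple, so Res(f, z₀) = P(z₀)/Q'(z₀) with Q'(z) = 2*z - 3 - 2*I.
  Res(f, 2*I) = P(2*I)/Q'(2*I) = (I*sinh(4))/(-3 + 2*I) = (2/13 - 3*I/13)*sinh(4)
  Res(f, 3) = P(3)/Q'(3) = (sin(6))/(3 - 2*I) = (3/13 + 2*I/13)*sin(6)

Sum of residues inside C: (2/13 - 3*I/13)*sinh(4) + (3/13 + 2*I/13)*sin(6)
∮_C f(z) dz = 2πi · ((2/13 - 3*I/13)*sinh(4) + (3/13 + 2*I/13)*sin(6)) = pi*(-4/13 + 6*I/13)*sin(6) + pi*(6/13 + 4*I/13)*sinh(4)

Final answer: pi*(-4/13 + 6*I/13)*sin(6) + pi*(6/13 + 4*I/13)*sinh(4)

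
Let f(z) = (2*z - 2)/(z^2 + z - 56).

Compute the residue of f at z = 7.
Write f(z) = P(z)/Q(z) with P(z) = 2*z - 2 and Q(z) = z^2 + z - 56.
The denominator factors as Q(z) = (z + 8)*(z - 7), so z = 7 is a simple zero of Q and P is analytic there; z = 7 is therefore a simple pole and
  Res(f, z₀) = P(z₀)/Q'(z₀).

Q'(z) = 2*z + 1, so Q'(7) = 15.
P(7) = 12.

Res(f, 7) = (12)/(15) = 4/5

Final answer: 4/5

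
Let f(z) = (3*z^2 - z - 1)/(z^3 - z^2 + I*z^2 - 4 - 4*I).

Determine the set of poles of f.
The singularities of f are the zeros of the denominator. Factoring,
  z^3 - z^2 + I*z^2 - 4 - 4*I = (z - 2)*(z + 2*I)*(z + 1 - I)
so the candidates are z = 2, z = -2*I, z = -1 + I.

Check the numerator P(z) = 3*z^2 - z - 1 at each one:
  P(2) = 9 ≠ 0, so z = 2 is a (simple) pole.
  P(-2*I) = -13 + 2*I ≠ 0, so z = -2*I is a (simple) pole.
  P(-1 + I) = -7*I ≠ 0, so z = -1 + I is a (simple) pole.

Poles of f: {-1 + I, -2*I, 2}

Final answer: {-1 + I, -2*I, 2}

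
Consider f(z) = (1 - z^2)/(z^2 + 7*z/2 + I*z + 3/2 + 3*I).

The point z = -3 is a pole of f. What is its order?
Factor the denominator:
  z^2 + 7*z/2 + I*z + 3/2 + 3*I = (z + 3)*(z + 1/2 + I)

The numerator P(z) = 1 - z^2 has P(-3) = -8 ≠ 0, so no factor of (z + 3) cancels.
Near z = -3 we can therefore write f(z) = g(z)/(z + 3) with g analytic at -3 and g(-3) ≠ 0 (g is the numerator divided by the remaining denominator factors).

Hence z = -3 is a pole of order 1.

Final answer: 1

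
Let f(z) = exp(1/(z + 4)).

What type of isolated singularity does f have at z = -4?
essential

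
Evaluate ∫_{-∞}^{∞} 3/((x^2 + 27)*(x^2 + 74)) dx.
Let f(z) = 3/((z^2 + 27)*(z^2 + 74)). The denominator has no real zeros and deg Q - deg P = 4 ≥ 2, so the integral of f over the upper semicircle |z| = R tends to 0 as R → ∞. Closing the contour in the upper half-plane,
  ∫_{-∞}^{∞} f(x) dx = 2πi · Σ Res(f, z_k)  over the poles with Im z_k > 0.

Zeros of the denominator: z^2 + 74 = 0 gives z = ±sqrt(74)*I; z^2 + 27 = 0 gives z = ±3*sqrt(3)*I.
Upper half-plane: z = 3*sqrt(3)*I, z = sqrt(74)*I (simple).

Each pole is a simple zero of Q(z) = z^4 + 101*z^2 + 1998, so Res(f, z₀) = P(z₀)/Q'(z₀) with P(z) = 3, Q'(z) = 4*z^3 + 202*z:
  Res(f, 3*sqrt(3)*I) = (3)/(282*sqrt(3)*I) = -sqrt(3)*I/282
  Res(f, sqrt(74)*I) = (3)/(-94*sqrt(74)*I) = 3*sqrt(74)*I/6956

Sum of residues: I*(-74*sqrt(3) + 9*sqrt(74))/20868
∫_{-∞}^{∞} f(x) dx = 2πi · (I*(-74*sqrt(3) + 9*sqrt(74))/20868) = pi*(-9*sqrt(74) + 74*sqrt(3))/10434

Final answer: pi*(-9*sqrt(74) + 74*sqrt(3))/10434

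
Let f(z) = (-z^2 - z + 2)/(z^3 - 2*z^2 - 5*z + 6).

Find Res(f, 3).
Write f(z) = P(z)/Q(z) with P(z) = -z^2 - z + 2 and Q(z) = z^3 - 2*z^2 - 5*z + 6.
The denominator factors as Q(z) = (z - 3)*(z + 2)*(z - 1), so z = 3 is a simple zero of Q and P is analytic there; z = 3 is therefore a simple pole and
  Res(f, z₀) = P(z₀)/Q'(z₀).

Q'(z) = 3*z^2 - 4*z - 5, so Q'(3) = 10.
P(3) = -10.

Res(f, 3) = (-10)/(10) = -1

Final answer: -1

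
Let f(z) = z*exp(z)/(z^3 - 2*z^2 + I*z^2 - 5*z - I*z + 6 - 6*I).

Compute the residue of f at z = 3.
(6/25 - 3*I/25)*exp(3)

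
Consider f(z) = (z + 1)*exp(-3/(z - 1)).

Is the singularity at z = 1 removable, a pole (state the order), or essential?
Let u = z - 1. Then
  e^(-3/u) = Σ_{k≥0} (-3)^k/(k!·u^k) = 1 - 3/u + 9/(2*u^2) - 9/(2*u^3) + ...
which has infinitely many negative powers of u, so exp(-3/(z - 1)) has an essential singularity at z = 1.
The extra factor z + 1 is a nonzero polynomial; if the product had at most a pole at z = 1, dividing by that polynomial would leave exp(-3/(z - 1)) with at most a pole too — contradiction. (Equivalently, the product's Laurent series still has infinitely many negative powers.)
So the singularity is essential.

Final answer: essential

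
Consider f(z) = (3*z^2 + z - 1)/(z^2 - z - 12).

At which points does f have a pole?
The singularities of f are the zeros of the denominator. Factoring,
  z^2 - z - 12 = (z + 3)*(z - 4)
so the candidates are z = -3, z = 4.

Check the numerator P(z) = 3*z^2 + z - 1 at each one:
  P(-3) = 23 ≠ 0, so z = -3 is a (simple) pole.
  P(4) = 51 ≠ 0, so z = 4 is a (simple) pole.

Poles of f: {-3, 4}

Final answer: {-3, 4}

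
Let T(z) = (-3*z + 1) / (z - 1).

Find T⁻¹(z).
Set w = T(z) = (-3*z + 1) / (z - 1) and solve for z:
  w*(z - 1) = -3*z + 1
  -w + z*(w + 3) - 1 = 0
  z*(w + 3) = w + 1
  z = (-w - 1)/(-w - 3)
Renaming the variable, T⁻¹(z) = (-z - 1)/(-z - 3) = (z + 1)/(z + 3).
(Check: ad - bc = 2 ≠ 0, so T is invertible.)

Final answer: (z + 1)/(z + 3)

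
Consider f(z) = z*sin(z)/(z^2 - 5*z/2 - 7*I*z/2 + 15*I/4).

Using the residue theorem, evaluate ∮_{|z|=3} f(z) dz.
By the residue theorem, ∮_C f(z) dz = 2πi · (sum of the residues of f at the poles inside |z| = 3).

The denominator factors as (z - 1 - I/2)*(z - 3/2 - 3*I), so the singularities of f are simple poles at z = 1 + I/2, z = 3/2 + 3*I.
  |1 + I/2|² = 5/4 < 9 = 3², so this pole is inside the contour.
  |3/2 + 3*I|² = 45/4 > 9 = 3², so this pole is outside the contour.

With P(z) = z*sin(z) and Q(z) = z^2 - 5*z/2 - 7*I*z/2 + 15*I/4, each pole is simple, so Res(f, z₀) = P(z₀)/Q'(z₀) with Q'(z) = 2*z - 5/2 - 7*I/2.
  Res(f, 1 + I/2) = P(1 + I/2)/Q'(1 + I/2) = ((1 + I/2)*sin(1 + I/2))/(-1/2 - 5*I/2) = (-7/26 + 9*I/26)*sin(1 + I/2)

∮_C f(z) dz = 2πi · ((-7/26 + 9*I/26)*sin(1 + I/2)) = pi*(-9/13 - 7*I/13)*sin(1 + I/2)

Final answer: pi*(-9/13 - 7*I/13)*sin(1 + I/2)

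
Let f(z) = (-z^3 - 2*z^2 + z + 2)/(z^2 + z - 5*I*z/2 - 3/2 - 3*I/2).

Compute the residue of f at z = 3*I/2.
Write f(z) = P(z)/Q(z) with P(z) = -z^3 - 2*z^2 + z + 2 and Q(z) = z^2 + z - 5*I*z/2 - 3/2 - 3*I/2.
The denominator factors as Q(z) = (z - 3*I/2)*(z + 1 - I), so z = 3*I/2 is a simple zero of Q and P is analytic there; z = 3*I/2 is therefore a simple pole and
  Res(f, z₀) = P(z₀)/Q'(z₀).

Q'(z) = 2*z + 1 - 5*I/2, so Q'(3*I/2) = 1 + I/2.
P(3*I/2) = 13/2 + 39*I/8.

Res(f, 3*I/2) = (13/2 + 39*I/8)/(1 + I/2) = 143/20 + 13*I/10

Final answer: 143/20 + 13*I/10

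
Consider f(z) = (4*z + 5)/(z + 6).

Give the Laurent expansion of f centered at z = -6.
-19/(z + 6) + 4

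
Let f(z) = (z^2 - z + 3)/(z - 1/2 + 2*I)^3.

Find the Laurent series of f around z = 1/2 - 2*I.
-5/(4*(z - 1/2 + 2*I)^3) - 4*I/(z - 1/2 + 2*I)^2 + 1/(z - 1/2 + 2*I)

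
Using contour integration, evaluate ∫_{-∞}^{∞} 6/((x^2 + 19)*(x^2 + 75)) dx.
Let f(z) = 6/((z^2 + 19)*(z^2 + 75)). The denominator has no real zeros and deg Q - deg P = 4 ≥ 2, so the integral of f over the upper semicircle |z| = R tends to 0 as R → ∞. Closing the contour in the upper half-plane,
  ∫_{-∞}^{∞} f(x) dx = 2πi · Σ Res(f, z_k)  over the poles with Im z_k > 0.

Zeros of the denominator: z^2 + 75 = 0 gives z = ±5*sqrt(3)*I; z^2 + 19 = 0 gives z = ±sqrt(19)*I.
Upper half-plane: z = sqrt(19)*I, z = 5*sqrt(3)*I (simple).

Each pole is a simple zero of Q(z) = z^4 + 94*z^2 + 1425, so Res(f, z₀) = P(z₀)/Q'(z₀) with P(z) = 6, Q'(z) = 4*z^3 + 188*z:
  Res(f, sqrt(19)*I) = (6)/(112*sqrt(19)*I) = -3*sqrt(19)*I/1064
  Res(f, 5*sqrt(3)*I) = (6)/(-560*sqrt(3)*I) = sqrt(3)*I/280

Sum of residues: I*(-15*sqrt(19) + 19*sqrt(3))/5320
∫_{-∞}^{∞} f(x) dx = 2πi · (I*(-15*sqrt(19) + 19*sqrt(3))/5320) = pi*(-19*sqrt(3) + 15*sqrt(19))/2660

Final answer: pi*(-19*sqrt(3) + 15*sqrt(19))/2660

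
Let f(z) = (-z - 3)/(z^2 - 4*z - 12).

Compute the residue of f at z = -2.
Write f(z) = P(z)/Q(z) with P(z) = -z - 3 and Q(z) = z^2 - 4*z - 12.
The denominator factors as Q(z) = (z + 2)*(z - 6), so z = -2 is a simple zero of Q and P is analytic there; z = -2 is therefore a simple pole and
  Res(f, z₀) = P(z₀)/Q'(z₀).

Q'(z) = 2*z - 4, so Q'(-2) = -8.
P(-2) = -1.

Res(f, -2) = (-1)/(-8) = 1/8

Final answer: 1/8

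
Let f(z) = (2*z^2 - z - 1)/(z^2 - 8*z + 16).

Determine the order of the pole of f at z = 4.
Factor the denominator:
  z^2 - 8*z + 16 = (z - 4)^2

The numerator P(z) = 2*z^2 - z - 1 has P(4) = 27 ≠ 0, so no factor of (z - 4) cancels.
Near z = 4 we can therefore write f(z) = g(z)/(z - 4)^2 with g analytic at 4 and g(4) ≠ 0 (g is just the numerator).

Hence z = 4 is a pole of order 2.

Final answer: 2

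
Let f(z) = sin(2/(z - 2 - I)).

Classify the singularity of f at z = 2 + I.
essential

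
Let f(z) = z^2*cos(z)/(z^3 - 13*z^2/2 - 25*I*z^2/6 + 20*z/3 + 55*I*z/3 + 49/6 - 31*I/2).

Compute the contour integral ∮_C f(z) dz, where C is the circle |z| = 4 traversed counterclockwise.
By the residue theorem, ∮_C f(z) dz = 2πi · (sum of the residues of f at the poles inside |z| = 4).

The denominator factors as (z - 3 - 2*I)*(z - 1/2 - 3*I/2)*(z - 3 - 2*I/3), so the singularities of f are simple poles at z = 3 + 2*I, z = 1/2 + 3*I/2, z = 3 + 2*I/3.
  |3 + 2*I|² = 13 < 16 = 4², so this pole is inside the contour.
  |1/2 + 3*I/2|² = 5/2 < 16 = 4², so this pole is inside the contour.
  |3 + 2*I/3|² = 85/9 < 16 = 4², so this pole is inside the contour.

With P(z) = z^2*cos(z) and Q(z) = z^3 - 13*z^2/2 - 25*I*z^2/6 + 20*z/3 + 55*I*z/3 + 49/6 - 31*I/2, each pole is simple, so Res(f, z₀) = P(z₀)/Q'(z₀) with Q'(z) = 3*z^2 - 13*z - 25*I*z/3 + 20/3 + 55*I/3.
  Res(f, 3 + 2*I) = P(3 + 2*I)/Q'(3 + 2*I) = ((5 + 12*I)*cos(3 + 2*I))/(-2/3 + 10*I/3) = (165/52 - 111*I/52)*cos(3 + 2*I)
  Res(f, 1/2 + 3*I/2) = P(1/2 + 3*I/2)/Q'(1/2 + 3*I/2) = ((-2 + 3*I/2)*cos(1/2 + 3*I/2))/(20/3 - 5*I/6) = (-21/65 + 12*I/65)*cos(1/2 + 3*I/2)
  Res(f, 3 + 2*I/3) = P(3 + 2*I/3)/Q'(3 + 2*I/3) = ((77/9 + 4*I)*cos(3 + 2*I/3))/(-10/9 - 10*I/3) = (-37/20 + 39*I/20)*cos(3 + 2*I/3)

Sum of residues inside C: (-37/20 + 39*I/20)*cos(3 + 2*I/3) + (-21/65 + 12*I/65)*cos(1/2 + 3*I/2) + (165/52 - 111*I/52)*cos(3 + 2*I)
∮_C f(z) dz = 2πi · ((-37/20 + 39*I/20)*cos(3 + 2*I/3) + (-21/65 + 12*I/65)*cos(1/2 + 3*I/2) + (165/52 - 111*I/52)*cos(3 + 2*I)) = pi*(111/26 + 165*I/26)*cos(3 + 2*I) + pi*(-24/65 - 42*I/65)*cos(1/2 + 3*I/2) + pi*(-39/10 - 37*I/10)*cos(3 + 2*I/3)

Final answer: pi*(111/26 + 165*I/26)*cos(3 + 2*I) + pi*(-24/65 - 42*I/65)*cos(1/2 + 3*I/2) + pi*(-39/10 - 37*I/10)*cos(3 + 2*I/3)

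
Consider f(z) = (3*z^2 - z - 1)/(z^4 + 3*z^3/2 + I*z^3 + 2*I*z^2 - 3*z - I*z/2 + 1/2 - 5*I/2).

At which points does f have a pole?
The singularities of f are the zeros of the denominator. Factoring,
  z^4 + 3*z^3/2 + I*z^3 + 2*I*z^2 - 3*z - I*z/2 + 1/2 - 5*I/2 = (z - 1)*(z + I)*(z + 3/2 - I)*(z + 1 + I)
so the candidates are z = 1, z = -I, z = -3/2 + I, z = -1 - I.

Check the numerator P(z) = 3*z^2 - z - 1 at each one:
  P(1) = 1 ≠ 0, so z = 1 is a (simple) pole.
  P(-I) = -4 + I ≠ 0, so z = -I is a (simple) pole.
  P(-3/2 + I) = 17/4 - 10*I ≠ 0, so z = -3/2 + I is a (simple) pole.
  P(-1 - I) = 7*I ≠ 0, so z = -1 - I is a (simple) pole.

Poles of f: {-3/2 + I, -1 - I, -I, 1}

Final answer: {-3/2 + I, -1 - I, -I, 1}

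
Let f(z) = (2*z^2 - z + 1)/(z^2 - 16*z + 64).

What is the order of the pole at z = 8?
Factor the denominator:
  z^2 - 16*z + 64 = (z - 8)^2

The numerator P(z) = 2*z^2 - z + 1 has P(8) = 121 ≠ 0, so no factor of (z - 8) cancels.
Near z = 8 we can therefore write f(z) = g(z)/(z - 8)^2 with g analytic at 8 and g(8) ≠ 0 (g is just the numerator).

Hence z = 8 is a pole of order 2.

Final answer: 2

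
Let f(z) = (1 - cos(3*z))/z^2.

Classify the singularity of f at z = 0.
Let u = z. The argument of cos is 3*z = 3u, so
  f = (1 - cos(3u))/u^2 = ((3u)^2/2 - (3u)^4/24 + ...)/u^2 = 9/2 - (27/8)*u^2 + ...
The Laurent expansion about u = 0 has no negative powers; equivalently lim_{z→0} f(z) = 9/2 exists and is finite.
So the singularity is removable.

Final answer: removable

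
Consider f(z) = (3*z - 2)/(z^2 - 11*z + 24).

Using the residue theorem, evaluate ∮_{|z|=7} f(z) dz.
By the residue theorem, ∮_C f(z) dz = 2πi · (sum of the residues of f at the poles inside |z| = 7).

The denominator factors as (z - 8)*(z - 3), so the singularities of f are simple poles at z = 8, z = 3.
  |8|² = 64 > 49 = 7², so this pole is outside the contour.
  |3|² = 9 < 49 = 7², so this pole is inside the contour.

With P(z) = 3*z - 2 and Q(z) = z^2 - 11*z + 24, each pole is simple, so Res(f, z₀) = P(z₀)/Q'(z₀) with Q'(z) = 2*z - 11.
  Res(f, 3) = P(3)/Q'(3) = (7)/(-5) = -7/5

∮_C f(z) dz = 2πi · (-7/5) = -14*I*pi/5

Final answer: -14*I*pi/5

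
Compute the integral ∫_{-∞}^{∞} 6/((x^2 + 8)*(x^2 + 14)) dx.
Let f(z) = 6/((z^2 + 8)*(z^2 + 14)). The denominator has no real zeros and deg Q - deg P = 4 ≥ 2, so the integral of f over the upper semicircle |z| = R tends to 0 as R → ∞. Closing the contour in the upper half-plane,
  ∫_{-∞}^{∞} f(x) dx = 2πi · Σ Res(f, z_k)  over the poles with Im z_k > 0.

Zeros of the denominator: z^2 + 8 = 0 gives z = ±2*sqrt(2)*I; z^2 + 14 = 0 gives z = ±sqrt(14)*I.
Upper half-plane: z = sqrt(14)*I, z = 2*sqrt(2)*I (simple).

Each pole is a simple zero of Q(z) = z^4 + 22*z^2 + 112, so Res(f, z₀) = P(z₀)/Q'(z₀) with P(z) = 6, Q'(z) = 4*z^3 + 44*z:
  Res(f, sqrt(14)*I) = (6)/(-12*sqrt(14)*I) = sqrt(14)*I/28
  Res(f, 2*sqrt(2)*I) = (6)/(24*sqrt(2)*I) = -sqrt(2)*I/8

Sum of residues: I*(-sqrt(2)/8 + sqrt(14)/28)
∫_{-∞}^{∞} f(x) dx = 2πi · (I*(-sqrt(2)/8 + sqrt(14)/28)) = pi*(-2*sqrt(14) + 7*sqrt(2))/28

Final answer: pi*(-2*sqrt(14) + 7*sqrt(2))/28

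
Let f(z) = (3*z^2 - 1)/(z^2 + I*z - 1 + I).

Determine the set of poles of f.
The singularities of f are the zeros of the denominator. Factoring,
  z^2 + I*z - 1 + I = (z + 1)*(z - 1 + I)
so the candidates are z = -1, z = 1 - I.

Check the numerator P(z) = 3*z^2 - 1 at each one:
  P(-1) = 2 ≠ 0, so z = -1 is a (simple) pole.
  P(1 - I) = -1 - 6*I ≠ 0, so z = 1 - I is a (simple) pole.

Poles of f: {-1, 1 - I}

Final answer: {-1, 1 - I}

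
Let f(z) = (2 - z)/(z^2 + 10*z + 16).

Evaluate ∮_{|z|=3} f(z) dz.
By the residue theorem, ∮_C f(z) dz = 2πi · (sum of the residues of f at the poles inside |z| = 3).

The denominator factors as (z + 2)*(z + 8), so the singularities of f are simple poles at z = -2, z = -8.
  |-2|² = 4 < 9 = 3², so this pole is inside the contour.
  |-8|² = 64 > 9 = 3², so this pole is outside the contour.

With P(z) = 2 - z and Q(z) = z^2 + 10*z + 16, each pole is simple, so Res(f, z₀) = P(z₀)/Q'(z₀) with Q'(z) = 2*z + 10.
  Res(f, -2) = P(-2)/Q'(-2) = (4)/(6) = 2/3

∮_C f(z) dz = 2πi · (2/3) = 4*I*pi/3

Final answer: 4*I*pi/3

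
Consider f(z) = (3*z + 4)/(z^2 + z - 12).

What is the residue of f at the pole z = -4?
8/7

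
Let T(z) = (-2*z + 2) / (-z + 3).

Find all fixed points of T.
{5/2 - sqrt(17)/2, sqrt(17)/2 + 5/2}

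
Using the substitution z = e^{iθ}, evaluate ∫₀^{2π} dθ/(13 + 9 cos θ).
Let J = ∫₀^{2π} dθ/(13 + 9 cos θ).
Put z = e^{iθ}: then cos θ = (z + 1/z)/2, dθ = dz/(iz), and z runs once counterclockwise around |z| = 1:
  J = ∮_{|z|=1} 1/(13 + 9*(z + 1/z)/2) · dz/(iz) = (2/i) ∮_{|z|=1} dz/(9*z^2 + 26*z + 9).
The roots of 9*z^2 + 26*z + 9 are z = (-13 ± sqrt(13^2 - 9^2))/9, with sqrt(88) = 2*sqrt(22); their product is 1, so only z₊ = -13/9 + 2*sqrt(22)/9 lies inside the unit circle (z₋ = -13/9 - 2*sqrt(22)/9 lies outside).
z₊ is a simple zero of q(z) = 9*z^2 + 26*z + 9, so Res(1/q, z₊) = 1/q'(z₊) with q'(z) = 18*z + 26; and q'(z₊) = 9*(z₊ - z₋) = 4*sqrt(22).
Therefore J = (2/i) · 2πi · 1/(4*sqrt(22)) = 2*pi/(2*sqrt(22)) = sqrt(22)*pi/22

Final answer: sqrt(22)*pi/22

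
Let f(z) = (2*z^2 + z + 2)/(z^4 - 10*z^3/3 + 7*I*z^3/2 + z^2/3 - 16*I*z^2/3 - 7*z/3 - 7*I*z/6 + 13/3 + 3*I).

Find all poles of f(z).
The singularities of f are the zeros of the denominator. Factoring,
  z^4 - 10*z^3/3 + 7*I*z^3/2 + z^2/3 - 16*I*z^2/3 - 7*z/3 - 7*I*z/6 + 13/3 + 3*I = (z - 2 + 2*I)*(z + 2/3 - I/2)*(z - 1)*(z - 1 + 2*I)
so the candidates are z = 2 - 2*I, z = -2/3 + I/2, z = 1, z = 1 - 2*I.

Check the numerator P(z) = 2*z^2 + z + 2 at each one:
  P(2 - 2*I) = 4 - 18*I ≠ 0, so z = 2 - 2*I is a (simple) pole.
  P(-2/3 + I/2) = 31/18 - 5*I/6 ≠ 0, so z = -2/3 + I/2 is a (simple) pole.
  P(1) = 5 ≠ 0, so z = 1 is a (simple) pole.
  P(1 - 2*I) = -3 - 10*I ≠ 0, so z = 1 - 2*I is a (simple) pole.

Poles of f: {-2/3 + I/2, 1 - 2*I, 1, 2 - 2*I}

Final answer: {-2/3 + I/2, 1 - 2*I, 1, 2 - 2*I}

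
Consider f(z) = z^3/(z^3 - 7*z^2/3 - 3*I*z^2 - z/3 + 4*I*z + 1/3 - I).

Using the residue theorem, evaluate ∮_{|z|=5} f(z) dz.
By the residue theorem, ∮_C f(z) dz = 2πi · (sum of the residues of f at the poles inside |z| = 5).

The denominator factors as (z - 1/3)*(z - 1 - I)*(z - 1 - 2*I), so the singularities of f are simple poles at z = 1/3, z = 1 + I, z = 1 + 2*I.
  |1/3|² = 1/9 < 25 = 5², so this pole is inside the contour.
  |1 + I|² = 2 < 25 = 5², so this pole is inside the contour.
  |1 + 2*I|² = 5 < 25 = 5², so this pole is inside the contour.

With P(z) = z^3 and Q(z) = z^3 - 7*z^2/3 - 3*I*z^2 - z/3 + 4*I*z + 1/3 - I, each pole is simple, so Res(f, z₀) = P(z₀)/Q'(z₀) with Q'(z) = 3*z^2 - 14*z/3 - 6*I*z - 1/3 + 4*I.
  Res(f, 1/3) = P(1/3)/Q'(1/3) = (1/27)/(-14/9 + 2*I) = -7/780 - 3*I/260
  Res(f, 1 + I) = P(1 + I)/Q'(1 + I) = (-2 + 2*I)/(1 - 2*I/3) = -30/13 + 6*I/13
  Res(f, 1 + 2*I) = P(1 + 2*I)/Q'(1 + 2*I) = (-11 - 2*I)/(-2 + 2*I/3) = 93/20 + 51*I/20

Sum of residues inside C: 7/3 + 3*I
∮_C f(z) dz = 2πi · (7/3 + 3*I) = pi*(-6 + 14*I/3)

Final answer: pi*(-6 + 14*I/3)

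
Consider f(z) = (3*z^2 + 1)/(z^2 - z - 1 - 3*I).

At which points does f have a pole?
{-1 - I, 2 + I}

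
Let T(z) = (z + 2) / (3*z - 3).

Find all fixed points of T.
{2/3 - sqrt(10)/3, 2/3 + sqrt(10)/3}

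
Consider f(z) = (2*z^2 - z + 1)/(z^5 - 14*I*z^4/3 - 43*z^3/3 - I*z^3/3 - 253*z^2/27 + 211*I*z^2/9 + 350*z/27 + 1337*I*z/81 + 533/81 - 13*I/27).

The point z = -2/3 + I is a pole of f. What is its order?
Factor the denominator:
  z^5 - 14*I*z^4/3 - 43*z^3/3 - I*z^3/3 - 253*z^2/27 + 211*I*z^2/9 + 350*z/27 + 1337*I*z/81 + 533/81 - 13*I/27 = (z + 2/3 - I)^3*(z + 1 - 2*I/3)*(z - 3 - I)

The numerator P(z) = 2*z^2 - z + 1 has P(-2/3 + I) = 5/9 - 11*I/3 ≠ 0, so no factor of (z + 2/3 - I) cancels.
Near z = -2/3 + I we can therefore write f(z) = g(z)/(z + 2/3 - I)^3 with g analytic at -2/3 + I and g(-2/3 + I) ≠ 0 (g is the numerator divided by the remaining denominator factors).

Hence z = -2/3 + I is a pole of order 3.

Final answer: 3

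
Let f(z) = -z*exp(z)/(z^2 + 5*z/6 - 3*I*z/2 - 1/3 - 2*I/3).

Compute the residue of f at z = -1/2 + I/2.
Write f(z) = P(z)/Q(z) with P(z) = -z*exp(z) and Q(z) = z^2 + 5*z/6 - 3*I*z/2 - 1/3 - 2*I/3.
The denominator factors as Q(z) = (z + 1/3 - I)*(z + 1/2 - I/2), so z = -1/2 + I/2 is a simple zero of Q and P is analytic there; z = -1/2 + I/2 is therefore a simple pole and
  Res(f, z₀) = P(z₀)/Q'(z₀).

Q'(z) = 2*z + 5/6 - 3*I/2, so Q'(-1/2 + I/2) = -1/6 - I/2.
P(-1/2 + I/2) = (1/2 - I/2)*exp(-1/2 + I/2).

Res(f, -1/2 + I/2) = ((1/2 - I/2)*exp(-1/2 + I/2))/(-1/6 - I/2) = (3/5 + 6*I/5)*exp(-1/2 + I/2)

Final answer: (3/5 + 6*I/5)*exp(-1/2 + I/2)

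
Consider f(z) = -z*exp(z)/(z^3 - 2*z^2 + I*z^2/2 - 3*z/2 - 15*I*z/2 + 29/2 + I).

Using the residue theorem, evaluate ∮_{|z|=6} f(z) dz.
By the residue theorem, ∮_C f(z) dz = 2πi · (sum of the residues of f at the poles inside |z| = 6).

The denominator factors as (z - 1 + 3*I/2)*(z + 2 + I)*(z - 3 - 2*I), so the singularities of f are simple poles at z = 1 - 3*I/2, z = -2 - I, z = 3 + 2*I.
  |1 - 3*I/2|² = 13/4 < 36 = 6², so this pole is inside the contour.
  |-2 - I|² = 5 < 36 = 6², so this pole is inside the contour.
  |3 + 2*I|² = 13 < 36 = 6², so this pole is inside the contour.

With P(z) = -z*exp(z) and Q(z) = z^3 - 2*z^2 + I*z^2/2 - 3*z/2 - 15*I*z/2 + 29/2 + I, each pole is simple, so Res(f, z₀) = P(z₀)/Q'(z₀) with Q'(z) = 3*z^2 - 4*z + I*z - 3/2 - 15*I/2.
  Res(f, 1 - 3*I/2) = P(1 - 3*I/2)/Q'(1 - 3*I/2) = ((-1 + 3*I/2)*exp(1 - 3*I/2))/(-31/4 - 19*I/2) = (-8/185 - 26*I/185)*exp(1 - 3*I/2)
  Res(f, -2 - I) = P(-2 - I)/Q'(-2 - I) = ((2 + I)*exp(-2 - I))/(33/2 + 13*I/2) = (79/629 + 7*I/629)*exp(-2 - I)
  Res(f, 3 + 2*I) = P(3 + 2*I)/Q'(3 + 2*I) = ((-3 - 2*I)*exp(3 + 2*I))/(-1/2 + 47*I/2) = (-7/85 + 11*I/85)*exp(3 + 2*I)

Sum of residues inside C: (-7/85 + 11*I/85)*exp(3 + 2*I) + (79/629 + 7*I/629)*exp(-2 - I) + (-8/185 - 26*I/185)*exp(1 - 3*I/2)
∮_C f(z) dz = 2πi · ((-7/85 + 11*I/85)*exp(3 + 2*I) + (79/629 + 7*I/629)*exp(-2 - I) + (-8/185 - 26*I/185)*exp(1 - 3*I/2)) = pi*(-22/85 - 14*I/85)*exp(3 + 2*I) + pi*(52/185 - 16*I/185)*exp(1 - 3*I/2) + pi*(-14/629 + 158*I/629)*exp(-2 - I)

Final answer: pi*(-22/85 - 14*I/85)*exp(3 + 2*I) + pi*(52/185 - 16*I/185)*exp(1 - 3*I/2) + pi*(-14/629 + 158*I/629)*exp(-2 - I)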